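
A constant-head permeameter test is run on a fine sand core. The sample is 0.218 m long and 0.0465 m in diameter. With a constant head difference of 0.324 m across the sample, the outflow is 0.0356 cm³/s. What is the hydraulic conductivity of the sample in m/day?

1.22

Cross-sectional area A = π·(d/2)² = π × (0.0465/2)² = 0.001698 m².
Convert discharge: 0.0356 cm³/s = 3.560e-08 m³/s.
Darcy's law rearranged: K = Q·L / (A·Δh) = 3.560e-08 × 0.218 / (0.001698 × 0.324) = 1.410e-05 m/s = 1.219 m/day.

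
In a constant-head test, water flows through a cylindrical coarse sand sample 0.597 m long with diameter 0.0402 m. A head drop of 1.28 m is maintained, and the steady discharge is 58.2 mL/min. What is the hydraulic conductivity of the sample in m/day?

Cross-sectional area A = π·(d/2)² = π × (0.0402/2)² = 0.001269 m².
Convert discharge: 58.2 mL/min = 9.700e-07 m³/s.
Darcy's law rearranged: K = Q·L / (A·Δh) = 9.700e-07 × 0.597 / (0.001269 × 1.28) = 0.0003564 m/s = 30.80 m/day.

30.8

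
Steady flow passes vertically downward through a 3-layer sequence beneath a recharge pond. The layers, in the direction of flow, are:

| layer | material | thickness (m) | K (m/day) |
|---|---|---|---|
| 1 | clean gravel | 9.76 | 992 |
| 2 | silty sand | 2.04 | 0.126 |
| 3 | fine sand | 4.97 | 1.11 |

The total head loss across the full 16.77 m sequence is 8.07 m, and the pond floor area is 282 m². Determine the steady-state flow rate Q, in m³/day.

Flow is perpendicular to layering, so the layers act in series and the equivalent K is the thickness-weighted harmonic mean.
Total thickness L = 9.76 + 2.04 + 4.97 = 16.77 m.
Σ(b_i/K_i) = 9.76/992 + 2.04/0.126 + 4.97/1.11 = 20.68 d.
K_eq = L / Σ(b_i/K_i) = 16.77 / 20.68 = 0.8110 m/day.
Q = K_eq · A · (Δh/L) = 0.8110 × 282 × (8.07/16.77) = 110.1 m³/day.

110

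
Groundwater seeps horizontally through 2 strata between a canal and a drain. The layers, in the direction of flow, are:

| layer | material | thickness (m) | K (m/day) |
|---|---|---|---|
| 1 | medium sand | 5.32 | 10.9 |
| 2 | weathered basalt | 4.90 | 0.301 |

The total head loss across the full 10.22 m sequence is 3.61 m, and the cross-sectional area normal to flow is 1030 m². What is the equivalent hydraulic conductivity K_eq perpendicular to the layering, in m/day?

0.610

Flow is perpendicular to layering, so the layers act in series and the equivalent K is the thickness-weighted harmonic mean.
Total thickness L = 5.32 + 4.90 = 10.22 m.
Σ(b_i/K_i) = 5.32/10.9 + 4.90/0.301 = 16.77 d.
K_eq = L / Σ(b_i/K_i) = 10.22 / 16.77 = 0.6095 m/day.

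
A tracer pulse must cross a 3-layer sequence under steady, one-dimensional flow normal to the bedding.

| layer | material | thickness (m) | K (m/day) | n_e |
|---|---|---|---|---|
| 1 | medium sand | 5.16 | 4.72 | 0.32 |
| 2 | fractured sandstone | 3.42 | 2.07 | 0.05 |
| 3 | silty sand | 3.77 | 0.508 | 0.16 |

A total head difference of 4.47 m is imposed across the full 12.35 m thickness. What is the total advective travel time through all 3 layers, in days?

With flow normal to the layers, continuity requires the same specific discharge q through every layer.
Σ(b_i/K_i) = 5.16/4.72 + 3.42/2.07 + 3.77/0.508 = 10.17 d.
q = Δh / Σ(b_i/K_i) = 4.47 / 10.17 = 0.4397 m/day.
In each layer the seepage velocity is v_i = q/n_i, so the layer transit time is t_i = b_i·n_i / q:
  layer 1 (medium sand): t_1 = 5.16 × 0.32 / 0.4397 = 3.756 d
  layer 2 (fractured sandstone): t_2 = 3.42 × 0.05 / 0.4397 = 0.3889 d
  layer 3 (silty sand): t_3 = 3.77 × 0.16 / 0.4397 = 1.372 d
Total t = Σ t_i = 5.516 days.

5.52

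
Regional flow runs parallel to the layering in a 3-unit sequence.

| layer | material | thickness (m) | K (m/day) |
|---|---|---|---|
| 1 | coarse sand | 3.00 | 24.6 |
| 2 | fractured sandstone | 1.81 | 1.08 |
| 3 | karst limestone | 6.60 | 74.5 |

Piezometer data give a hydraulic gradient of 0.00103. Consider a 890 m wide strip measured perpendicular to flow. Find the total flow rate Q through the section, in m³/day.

Flow is parallel to layering, so each bed carries its own Darcy discharge and the transmissivities add.
Σ(K_i·b_i) = 24.6×3.00 + 1.08×1.81 + 74.5×6.60 = 567.5 m²/day.
Hydraulic gradient i = 0.00103.
Q = Σ(K_i·b_i) · W · i = 567.5 × 890 × 0.001030 = 520.2 m³/day.

520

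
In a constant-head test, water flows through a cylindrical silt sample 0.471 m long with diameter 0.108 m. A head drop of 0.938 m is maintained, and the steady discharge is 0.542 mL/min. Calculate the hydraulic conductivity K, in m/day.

0.0428

Cross-sectional area A = π·(d/2)² = π × (0.108/2)² = 0.009161 m².
Convert discharge: 0.542 mL/min = 9.033e-09 m³/s.
Darcy's law rearranged: K = Q·L / (A·Δh) = 9.033e-09 × 0.471 / (0.009161 × 0.938) = 4.951e-07 m/s = 0.04278 m/day.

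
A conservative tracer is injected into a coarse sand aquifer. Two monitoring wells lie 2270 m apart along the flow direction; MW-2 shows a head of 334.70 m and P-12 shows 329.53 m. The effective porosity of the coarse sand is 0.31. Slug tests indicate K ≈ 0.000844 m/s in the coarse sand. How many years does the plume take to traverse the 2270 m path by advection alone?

Convert K: 0.000844 m/s × 86400 = 72.92 m/day.
Hydraulic gradient i = (334.70 − 329.53) / 2270 = 5.17 / 2270 = 0.002278.
Darcy flux q = K · i = 72.92 × 0.002278 = 0.1661 m/day.
Seepage velocity v = q / n_e = 0.1661 / 0.31 = 0.5357 m/day.
Travel time t = L / v = 2270 / 0.5357 = 4237 days = 11.60 years.

11.6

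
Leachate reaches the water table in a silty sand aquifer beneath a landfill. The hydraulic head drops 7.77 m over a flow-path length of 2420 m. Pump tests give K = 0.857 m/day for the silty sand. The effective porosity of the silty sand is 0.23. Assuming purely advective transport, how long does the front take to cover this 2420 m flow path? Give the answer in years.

554

Hydraulic gradient i = Δh / L = 7.77 / 2420 = 0.003211.
Darcy flux q = K · i = 0.8570 × 0.003211 = 0.002752 m/day.
Seepage velocity v = q / n_e = 0.002752 / 0.23 = 0.01196 m/day.
Travel time t = L / v = 2420 / 0.01196 = 2.023e+05 days = 553.8 years.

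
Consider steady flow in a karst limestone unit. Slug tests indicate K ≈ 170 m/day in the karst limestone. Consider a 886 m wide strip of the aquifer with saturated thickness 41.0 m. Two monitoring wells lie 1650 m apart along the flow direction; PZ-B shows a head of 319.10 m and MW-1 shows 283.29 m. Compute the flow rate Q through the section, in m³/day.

Cross-sectional area A = 886 × 41.0 = 36326 m².
Hydraulic gradient i = (319.10 − 283.29) / 1650 = 35.81 / 1650 = 0.02170.
Darcy's law: Q = K · A · i = 170.0 × 36326 × 0.02170 = 1.340e+05 m³/day.

134000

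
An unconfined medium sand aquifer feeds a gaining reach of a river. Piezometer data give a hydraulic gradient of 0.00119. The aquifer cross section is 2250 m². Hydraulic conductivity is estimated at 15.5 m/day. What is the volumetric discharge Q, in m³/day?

Hydraulic gradient i = 0.00119.
Darcy's law: Q = K · A · i = 15.50 × 2250 × 0.001190 = 41.50 m³/day.

41.5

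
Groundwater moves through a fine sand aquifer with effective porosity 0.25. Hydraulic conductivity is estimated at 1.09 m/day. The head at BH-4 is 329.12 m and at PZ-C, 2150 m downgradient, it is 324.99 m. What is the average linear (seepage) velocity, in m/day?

Hydraulic gradient i = (329.12 − 324.99) / 2150 = 4.13 / 2150 = 0.001921.
Darcy flux q = K · i = 1.090 × 0.001921 = 0.002094 m/day.
Seepage velocity v = q / n_e = 0.002094 / 0.25 = 0.008375 m/day.

0.00838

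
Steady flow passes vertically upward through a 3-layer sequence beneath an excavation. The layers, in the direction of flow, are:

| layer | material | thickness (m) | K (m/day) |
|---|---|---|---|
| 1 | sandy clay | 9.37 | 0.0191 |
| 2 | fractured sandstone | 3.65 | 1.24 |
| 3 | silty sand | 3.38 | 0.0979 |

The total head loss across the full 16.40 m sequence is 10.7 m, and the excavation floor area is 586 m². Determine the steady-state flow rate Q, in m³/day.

11.9

Flow is perpendicular to layering, so the layers act in series and the equivalent K is the thickness-weighted harmonic mean.
Total thickness L = 9.37 + 3.65 + 3.38 = 16.40 m.
Σ(b_i/K_i) = 9.37/0.0191 + 3.65/1.24 + 3.38/0.0979 = 528.0 d.
K_eq = L / Σ(b_i/K_i) = 16.40 / 528.0 = 0.03106 m/day.
Q = K_eq · A · (Δh/L) = 0.03106 × 586 × (10.7/16.40) = 11.87 m³/day.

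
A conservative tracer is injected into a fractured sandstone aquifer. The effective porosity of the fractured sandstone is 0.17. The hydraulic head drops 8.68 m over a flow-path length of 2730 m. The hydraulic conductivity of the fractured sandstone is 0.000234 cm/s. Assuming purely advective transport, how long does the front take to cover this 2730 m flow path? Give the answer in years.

Convert K: 0.000234 cm/s × 864 = 0.2022 m/day.
Hydraulic gradient i = Δh / L = 8.68 / 2730 = 0.003179.
Darcy flux q = K · i = 0.2022 × 0.003179 = 0.0006428 m/day.
Seepage velocity v = q / n_e = 0.0006428 / 0.17 = 0.003781 m/day.
Travel time t = L / v = 2730 / 0.003781 = 7.220e+05 days = 1977 years.

1980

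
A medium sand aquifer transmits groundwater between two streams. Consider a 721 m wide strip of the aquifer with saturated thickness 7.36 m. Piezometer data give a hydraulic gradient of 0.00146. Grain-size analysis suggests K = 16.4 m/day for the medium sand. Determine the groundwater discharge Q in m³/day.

Cross-sectional area A = 721 × 7.36 = 5307 m².
Hydraulic gradient i = 0.00146.
Darcy's law: Q = K · A · i = 16.40 × 5307 × 0.001460 = 127.1 m³/day.

127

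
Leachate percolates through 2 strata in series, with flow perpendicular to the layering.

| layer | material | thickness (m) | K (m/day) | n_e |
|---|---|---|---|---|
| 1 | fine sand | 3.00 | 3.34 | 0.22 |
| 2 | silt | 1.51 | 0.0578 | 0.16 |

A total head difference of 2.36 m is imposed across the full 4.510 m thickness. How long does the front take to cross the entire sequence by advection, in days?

With flow normal to the layers, continuity requires the same specific discharge q through every layer.
Σ(b_i/K_i) = 3.00/3.34 + 1.51/0.0578 = 27.02 d.
q = Δh / Σ(b_i/K_i) = 2.36 / 27.02 = 0.08733 m/day.
In each layer the seepage velocity is v_i = q/n_i, so the layer transit time is t_i = b_i·n_i / q:
  layer 1 (fine sand): t_1 = 3.00 × 0.22 / 0.08733 = 7.557 d
  layer 2 (silt): t_2 = 1.51 × 0.16 / 0.08733 = 2.766 d
Total t = Σ t_i = 10.32 days.

10.3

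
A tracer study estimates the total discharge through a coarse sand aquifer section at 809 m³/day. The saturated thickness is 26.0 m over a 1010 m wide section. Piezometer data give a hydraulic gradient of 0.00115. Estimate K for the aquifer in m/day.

Cross-sectional area A = 1010 × 26.0 = 26260 m².
Hydraulic gradient i = 0.00115.
From Q = K·A·i, K = Q / (A·i) = 809 / (26260 × 0.001150) = 26.79 m/day.

26.8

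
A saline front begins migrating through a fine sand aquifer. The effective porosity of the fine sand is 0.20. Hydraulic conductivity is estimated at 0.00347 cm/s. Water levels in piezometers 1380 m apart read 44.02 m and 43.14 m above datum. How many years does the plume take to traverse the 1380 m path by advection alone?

395

Convert K: 0.00347 cm/s × 864 = 2.998 m/day.
Hydraulic gradient i = (44.02 − 43.14) / 1380 = 0.88 / 1380 = 0.0006377.
Darcy flux q = K · i = 2.998 × 0.0006377 = 0.001912 m/day.
Seepage velocity v = q / n_e = 0.001912 / 0.20 = 0.009559 m/day.
Travel time t = L / v = 1380 / 0.009559 = 1.444e+05 days = 395.3 years.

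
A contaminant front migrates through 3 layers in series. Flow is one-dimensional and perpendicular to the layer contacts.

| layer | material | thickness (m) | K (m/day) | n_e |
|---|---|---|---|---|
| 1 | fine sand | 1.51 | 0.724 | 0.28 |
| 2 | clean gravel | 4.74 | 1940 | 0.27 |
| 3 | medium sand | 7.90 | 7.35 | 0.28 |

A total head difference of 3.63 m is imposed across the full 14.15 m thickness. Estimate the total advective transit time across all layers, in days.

With flow normal to the layers, continuity requires the same specific discharge q through every layer.
Σ(b_i/K_i) = 1.51/0.724 + 4.74/1940 + 7.90/7.35 = 3.163 d.
q = Δh / Σ(b_i/K_i) = 3.63 / 3.163 = 1.148 m/day.
In each layer the seepage velocity is v_i = q/n_i, so the layer transit time is t_i = b_i·n_i / q:
  layer 1 (fine sand): t_1 = 1.51 × 0.28 / 1.148 = 0.3684 d
  layer 2 (clean gravel): t_2 = 4.74 × 0.27 / 1.148 = 1.115 d
  layer 3 (medium sand): t_3 = 7.90 × 0.28 / 1.148 = 1.927 d
Total t = Σ t_i = 3.411 days.

3.41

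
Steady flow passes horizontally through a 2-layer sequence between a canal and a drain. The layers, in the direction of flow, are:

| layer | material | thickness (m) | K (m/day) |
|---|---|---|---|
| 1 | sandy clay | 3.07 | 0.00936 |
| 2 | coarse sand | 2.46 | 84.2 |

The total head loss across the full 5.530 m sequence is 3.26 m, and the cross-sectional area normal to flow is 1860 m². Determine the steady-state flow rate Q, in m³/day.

18.5

Flow is perpendicular to layering, so the layers act in series and the equivalent K is the thickness-weighted harmonic mean.
Total thickness L = 3.07 + 2.46 = 5.530 m.
Σ(b_i/K_i) = 3.07/0.00936 + 2.46/84.2 = 328.0 d.
K_eq = L / Σ(b_i/K_i) = 5.530 / 328.0 = 0.01686 m/day.
Q = K_eq · A · (Δh/L) = 0.01686 × 1860 × (3.26/5.530) = 18.49 m³/day.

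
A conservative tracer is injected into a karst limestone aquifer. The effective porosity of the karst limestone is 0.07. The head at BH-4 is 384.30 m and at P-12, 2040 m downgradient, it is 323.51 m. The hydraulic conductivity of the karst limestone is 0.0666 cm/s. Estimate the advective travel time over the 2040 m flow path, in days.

Convert K: 0.0666 cm/s × 864 = 57.54 m/day.
Hydraulic gradient i = (384.30 − 323.51) / 2040 = 60.79 / 2040 = 0.02980.
Darcy flux q = K · i = 57.54 × 0.02980 = 1.715 m/day.
Seepage velocity v = q / n_e = 1.715 / 0.07 = 24.50 m/day.
Travel time t = L / v = 2040 / 24.50 = 83.28 days.

83.3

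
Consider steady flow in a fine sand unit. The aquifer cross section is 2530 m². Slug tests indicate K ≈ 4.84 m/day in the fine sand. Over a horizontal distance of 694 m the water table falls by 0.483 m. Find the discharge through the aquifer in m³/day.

Hydraulic gradient i = Δh / L = 0.483 / 694 = 0.0006960.
Darcy's law: Q = K · A · i = 4.840 × 2530 × 0.0006960 = 8.522 m³/day.

8.52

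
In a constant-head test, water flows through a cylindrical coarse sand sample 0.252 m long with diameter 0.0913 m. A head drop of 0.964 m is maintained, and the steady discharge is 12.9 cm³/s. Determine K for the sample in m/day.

44.5

Cross-sectional area A = π·(d/2)² = π × (0.0913/2)² = 0.006547 m².
Convert discharge: 12.9 cm³/s = 1.290e-05 m³/s.
Darcy's law rearranged: K = Q·L / (A·Δh) = 1.290e-05 × 0.252 / (0.006547 × 0.964) = 0.0005151 m/s = 44.50 m/day.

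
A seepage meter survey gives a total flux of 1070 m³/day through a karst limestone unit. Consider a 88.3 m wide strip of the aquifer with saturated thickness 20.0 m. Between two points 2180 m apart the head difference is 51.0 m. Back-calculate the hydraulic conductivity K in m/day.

25.9

Cross-sectional area A = 88.3 × 20.0 = 1766 m².
Hydraulic gradient i = Δh / L = 51.0 / 2180 = 0.02339.
From Q = K·A·i, K = Q / (A·i) = 1070 / (1766 × 0.02339) = 25.90 m/day.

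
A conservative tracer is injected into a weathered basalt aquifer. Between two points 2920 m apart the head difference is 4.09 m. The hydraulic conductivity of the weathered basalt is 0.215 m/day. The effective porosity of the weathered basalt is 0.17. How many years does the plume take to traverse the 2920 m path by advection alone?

4510

Hydraulic gradient i = Δh / L = 4.09 / 2920 = 0.001401.
Darcy flux q = K · i = 0.2150 × 0.001401 = 0.0003011 m/day.
Seepage velocity v = q / n_e = 0.0003011 / 0.17 = 0.001771 m/day.
Travel time t = L / v = 2920 / 0.001771 = 1.648e+06 days = 4513 years.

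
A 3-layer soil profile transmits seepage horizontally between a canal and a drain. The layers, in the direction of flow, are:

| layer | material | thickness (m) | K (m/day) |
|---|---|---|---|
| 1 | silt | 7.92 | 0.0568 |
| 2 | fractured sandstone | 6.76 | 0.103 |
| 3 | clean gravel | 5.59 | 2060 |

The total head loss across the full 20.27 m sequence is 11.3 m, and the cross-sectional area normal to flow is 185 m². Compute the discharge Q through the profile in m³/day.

10.2

Flow is perpendicular to layering, so the layers act in series and the equivalent K is the thickness-weighted harmonic mean.
Total thickness L = 7.92 + 6.76 + 5.59 = 20.27 m.
Σ(b_i/K_i) = 7.92/0.0568 + 6.76/0.103 + 5.59/2060 = 205.1 d.
K_eq = L / Σ(b_i/K_i) = 20.27 / 205.1 = 0.09884 m/day.
Q = K_eq · A · (Δh/L) = 0.09884 × 185 × (11.3/20.27) = 10.19 m³/day.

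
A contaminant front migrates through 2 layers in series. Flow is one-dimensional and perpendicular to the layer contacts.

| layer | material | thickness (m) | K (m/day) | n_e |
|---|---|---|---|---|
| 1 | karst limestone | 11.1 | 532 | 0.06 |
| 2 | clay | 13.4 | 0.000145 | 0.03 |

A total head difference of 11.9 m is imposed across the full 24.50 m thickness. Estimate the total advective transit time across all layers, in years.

With flow normal to the layers, continuity requires the same specific discharge q through every layer.
Σ(b_i/K_i) = 11.1/532 + 13.4/0.000145 = 92414 d.
q = Δh / Σ(b_i/K_i) = 11.9 / 92414 = 0.0001288 m/day.
In each layer the seepage velocity is v_i = q/n_i, so the layer transit time is t_i = b_i·n_i / q:
  layer 1 (karst limestone): t_1 = 11.1 × 0.06 / 0.0001288 = 5172 d
  layer 2 (clay): t_2 = 13.4 × 0.03 / 0.0001288 = 3122 d
Total t = Σ t_i = 8294 days = 22.71 years.

22.7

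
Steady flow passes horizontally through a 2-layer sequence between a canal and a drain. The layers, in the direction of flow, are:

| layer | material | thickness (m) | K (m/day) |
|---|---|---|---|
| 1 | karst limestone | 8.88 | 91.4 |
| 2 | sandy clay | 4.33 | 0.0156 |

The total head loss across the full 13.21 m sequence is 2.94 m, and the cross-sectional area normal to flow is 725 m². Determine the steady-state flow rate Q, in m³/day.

Flow is perpendicular to layering, so the layers act in series and the equivalent K is the thickness-weighted harmonic mean.
Total thickness L = 8.88 + 4.33 = 13.21 m.
Σ(b_i/K_i) = 8.88/91.4 + 4.33/0.0156 = 277.7 d.
K_eq = L / Σ(b_i/K_i) = 13.21 / 277.7 = 0.04758 m/day.
Q = K_eq · A · (Δh/L) = 0.04758 × 725 × (2.94/13.21) = 7.677 m³/day.

7.68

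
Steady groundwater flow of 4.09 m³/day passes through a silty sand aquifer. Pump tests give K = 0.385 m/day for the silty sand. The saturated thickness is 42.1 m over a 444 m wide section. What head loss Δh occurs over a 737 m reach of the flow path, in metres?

Cross-sectional area A = 444 × 42.1 = 18692 m².
From Q = K·A·i, i = Q / (K·A) = 4.09 / (0.3850 × 18692) = 0.0005683.
Head loss Δh = i · L = 0.0005683 × 737 = 0.4189 m.

0.419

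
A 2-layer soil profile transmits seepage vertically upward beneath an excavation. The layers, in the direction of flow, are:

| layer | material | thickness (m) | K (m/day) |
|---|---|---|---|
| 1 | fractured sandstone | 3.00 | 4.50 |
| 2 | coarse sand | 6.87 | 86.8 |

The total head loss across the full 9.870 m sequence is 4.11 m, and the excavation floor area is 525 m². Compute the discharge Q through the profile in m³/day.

Flow is perpendicular to layering, so the layers act in series and the equivalent K is the thickness-weighted harmonic mean.
Total thickness L = 3.00 + 6.87 = 9.870 m.
Σ(b_i/K_i) = 3.00/4.50 + 6.87/86.8 = 0.7458 d.
K_eq = L / Σ(b_i/K_i) = 9.870 / 0.7458 = 13.23 m/day.
Q = K_eq · A · (Δh/L) = 13.23 × 525 × (4.11/9.870) = 2893 m³/day.

2890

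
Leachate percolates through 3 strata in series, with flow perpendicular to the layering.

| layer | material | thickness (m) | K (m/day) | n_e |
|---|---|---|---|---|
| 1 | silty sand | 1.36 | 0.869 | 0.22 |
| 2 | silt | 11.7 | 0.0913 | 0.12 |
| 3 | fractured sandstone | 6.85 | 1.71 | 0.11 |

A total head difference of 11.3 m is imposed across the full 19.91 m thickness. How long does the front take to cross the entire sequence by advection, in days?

29.1

With flow normal to the layers, continuity requires the same specific discharge q through every layer.
Σ(b_i/K_i) = 1.36/0.869 + 11.7/0.0913 + 6.85/1.71 = 133.7 d.
q = Δh / Σ(b_i/K_i) = 11.3 / 133.7 = 0.08451 m/day.
In each layer the seepage velocity is v_i = q/n_i, so the layer transit time is t_i = b_i·n_i / q:
  layer 1 (silty sand): t_1 = 1.36 × 0.22 / 0.08451 = 3.541 d
  layer 2 (silt): t_2 = 11.7 × 0.12 / 0.08451 = 16.61 d
  layer 3 (fractured sandstone): t_3 = 6.85 × 0.11 / 0.08451 = 8.917 d
Total t = Σ t_i = 29.07 days.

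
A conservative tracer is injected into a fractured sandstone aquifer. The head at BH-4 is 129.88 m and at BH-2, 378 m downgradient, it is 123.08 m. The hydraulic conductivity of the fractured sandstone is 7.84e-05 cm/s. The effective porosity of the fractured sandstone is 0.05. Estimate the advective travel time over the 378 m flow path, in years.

42.5

Convert K: 7.84e-05 cm/s × 864 = 0.06774 m/day.
Hydraulic gradient i = (129.88 − 123.08) / 378 = 6.8 / 378 = 0.01799.
Darcy flux q = K · i = 0.06774 × 0.01799 = 0.001219 m/day.
Seepage velocity v = q / n_e = 0.001219 / 0.05 = 0.02437 m/day.
Travel time t = L / v = 378 / 0.02437 = 15510 days = 42.46 years.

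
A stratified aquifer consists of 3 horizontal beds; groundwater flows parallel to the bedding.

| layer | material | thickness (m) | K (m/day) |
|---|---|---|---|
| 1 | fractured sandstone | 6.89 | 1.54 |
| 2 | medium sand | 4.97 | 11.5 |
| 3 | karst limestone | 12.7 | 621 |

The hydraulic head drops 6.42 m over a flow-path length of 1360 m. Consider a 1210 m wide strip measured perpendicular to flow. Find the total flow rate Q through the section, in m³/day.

45400

Flow is parallel to layering, so each bed carries its own Darcy discharge and the transmissivities add.
Σ(K_i·b_i) = 1.54×6.89 + 11.5×4.97 + 621×12.7 = 7954 m²/day.
Hydraulic gradient i = Δh / L = 6.42 / 1360 = 0.004721.
Q = Σ(K_i·b_i) · W · i = 7954 × 1210 × 0.004721 = 45435 m³/day.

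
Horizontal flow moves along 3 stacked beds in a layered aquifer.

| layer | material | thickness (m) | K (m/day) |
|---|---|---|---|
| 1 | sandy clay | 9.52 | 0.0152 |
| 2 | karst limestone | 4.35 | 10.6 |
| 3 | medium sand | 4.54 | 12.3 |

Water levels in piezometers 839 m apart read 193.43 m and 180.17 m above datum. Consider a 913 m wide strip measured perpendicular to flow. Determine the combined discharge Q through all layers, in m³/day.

1470

Flow is parallel to layering, so each bed carries its own Darcy discharge and the transmissivities add.
Σ(K_i·b_i) = 0.0152×9.52 + 10.6×4.35 + 12.3×4.54 = 102.1 m²/day.
Hydraulic gradient i = (193.43 − 180.17) / 839 = 13.26 / 839 = 0.01580.
Q = Σ(K_i·b_i) · W · i = 102.1 × 913 × 0.01580 = 1473 m³/day.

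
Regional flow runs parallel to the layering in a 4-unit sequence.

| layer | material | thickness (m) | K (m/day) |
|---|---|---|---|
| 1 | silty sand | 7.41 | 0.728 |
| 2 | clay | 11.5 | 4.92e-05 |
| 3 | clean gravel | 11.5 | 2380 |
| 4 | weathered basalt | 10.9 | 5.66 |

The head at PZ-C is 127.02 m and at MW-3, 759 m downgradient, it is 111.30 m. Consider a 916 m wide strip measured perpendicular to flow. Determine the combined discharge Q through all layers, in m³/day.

Flow is parallel to layering, so each bed carries its own Darcy discharge and the transmissivities add.
Σ(K_i·b_i) = 0.728×7.41 + 4.92e-05×11.5 + 2380×11.5 + 5.66×10.9 = 27437 m²/day.
Hydraulic gradient i = (127.02 − 111.30) / 759 = 15.72 / 759 = 0.02071.
Q = Σ(K_i·b_i) · W · i = 27437 × 916 × 0.02071 = 5.205e+05 m³/day.

521000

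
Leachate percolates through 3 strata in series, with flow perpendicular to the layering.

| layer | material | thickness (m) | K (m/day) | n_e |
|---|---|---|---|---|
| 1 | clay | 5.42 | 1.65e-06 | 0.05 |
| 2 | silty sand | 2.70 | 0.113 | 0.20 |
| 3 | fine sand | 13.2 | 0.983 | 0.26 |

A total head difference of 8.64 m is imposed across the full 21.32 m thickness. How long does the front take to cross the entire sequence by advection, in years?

With flow normal to the layers, continuity requires the same specific discharge q through every layer.
Σ(b_i/K_i) = 5.42/1.65e-06 + 2.70/0.113 + 13.2/0.983 = 3.285e+06 d.
q = Δh / Σ(b_i/K_i) = 8.64 / 3.285e+06 = 2.630e-06 m/day.
In each layer the seepage velocity is v_i = q/n_i, so the layer transit time is t_i = b_i·n_i / q:
  layer 1 (clay): t_1 = 5.42 × 0.05 / 2.630e-06 = 1.030e+05 d
  layer 2 (silty sand): t_2 = 2.70 × 0.20 / 2.630e-06 = 2.053e+05 d
  layer 3 (fine sand): t_3 = 13.2 × 0.26 / 2.630e-06 = 1.305e+06 d
Total t = Σ t_i = 1.613e+06 days = 4417 years.

4420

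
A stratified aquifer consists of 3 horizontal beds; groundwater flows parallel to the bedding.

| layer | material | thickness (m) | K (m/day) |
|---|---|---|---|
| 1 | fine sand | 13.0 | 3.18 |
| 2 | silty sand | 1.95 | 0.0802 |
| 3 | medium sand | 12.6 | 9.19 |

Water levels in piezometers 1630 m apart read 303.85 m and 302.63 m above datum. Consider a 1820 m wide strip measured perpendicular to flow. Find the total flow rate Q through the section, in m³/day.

Flow is parallel to layering, so each bed carries its own Darcy discharge and the transmissivities add.
Σ(K_i·b_i) = 3.18×13.0 + 0.0802×1.95 + 9.19×12.6 = 157.3 m²/day.
Hydraulic gradient i = (303.85 − 302.63) / 1630 = 1.22 / 1630 = 0.0007485.
Q = Σ(K_i·b_i) · W · i = 157.3 × 1820 × 0.0007485 = 214.3 m³/day.

214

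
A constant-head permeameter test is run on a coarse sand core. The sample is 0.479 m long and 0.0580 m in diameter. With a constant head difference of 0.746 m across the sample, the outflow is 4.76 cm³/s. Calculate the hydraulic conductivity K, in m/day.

99.9

Cross-sectional area A = π·(d/2)² = π × (0.0580/2)² = 0.002642 m².
Convert discharge: 4.76 cm³/s = 4.760e-06 m³/s.
Darcy's law rearranged: K = Q·L / (A·Δh) = 4.760e-06 × 0.479 / (0.002642 × 0.746) = 0.001157 m/s = 99.95 m/day.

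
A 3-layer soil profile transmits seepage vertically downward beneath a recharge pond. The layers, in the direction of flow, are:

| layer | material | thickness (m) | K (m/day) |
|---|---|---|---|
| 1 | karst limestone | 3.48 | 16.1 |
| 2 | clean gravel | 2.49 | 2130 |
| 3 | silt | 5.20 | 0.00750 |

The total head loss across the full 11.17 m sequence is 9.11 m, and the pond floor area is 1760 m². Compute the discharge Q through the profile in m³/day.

23.1

Flow is perpendicular to layering, so the layers act in series and the equivalent K is the thickness-weighted harmonic mean.
Total thickness L = 3.48 + 2.49 + 5.20 = 11.17 m.
Σ(b_i/K_i) = 3.48/16.1 + 2.49/2130 + 5.20/0.00750 = 693.6 d.
K_eq = L / Σ(b_i/K_i) = 11.17 / 693.6 = 0.01611 m/day.
Q = K_eq · A · (Δh/L) = 0.01611 × 1760 × (9.11/11.17) = 23.12 m³/day.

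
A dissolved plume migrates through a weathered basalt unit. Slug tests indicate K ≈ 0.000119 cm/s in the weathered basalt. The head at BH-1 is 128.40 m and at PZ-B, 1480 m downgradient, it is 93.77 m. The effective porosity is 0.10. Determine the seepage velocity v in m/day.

0.0241

Convert K: 0.000119 cm/s × 864 = 0.1028 m/day.
Hydraulic gradient i = (128.40 − 93.77) / 1480 = 34.63 / 1480 = 0.02340.
Darcy flux q = K · i = 0.1028 × 0.02340 = 0.002406 m/day.
Seepage velocity v = q / n_e = 0.002406 / 0.10 = 0.02406 m/day.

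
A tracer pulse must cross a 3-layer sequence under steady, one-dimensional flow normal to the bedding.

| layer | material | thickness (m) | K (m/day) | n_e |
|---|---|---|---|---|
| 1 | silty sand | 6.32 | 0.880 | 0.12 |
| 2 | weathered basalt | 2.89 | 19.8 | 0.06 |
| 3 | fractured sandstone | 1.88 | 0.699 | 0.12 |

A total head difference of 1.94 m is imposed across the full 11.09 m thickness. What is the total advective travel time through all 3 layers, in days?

5.98

With flow normal to the layers, continuity requires the same specific discharge q through every layer.
Σ(b_i/K_i) = 6.32/0.880 + 2.89/19.8 + 1.88/0.699 = 10.02 d.
q = Δh / Σ(b_i/K_i) = 1.94 / 10.02 = 0.1937 m/day.
In each layer the seepage velocity is v_i = q/n_i, so the layer transit time is t_i = b_i·n_i / q:
  layer 1 (silty sand): t_1 = 6.32 × 0.12 / 0.1937 = 3.916 d
  layer 2 (weathered basalt): t_2 = 2.89 × 0.06 / 0.1937 = 0.8954 d
  layer 3 (fractured sandstone): t_3 = 1.88 × 0.12 / 0.1937 = 1.165 d
Total t = Σ t_i = 5.976 days.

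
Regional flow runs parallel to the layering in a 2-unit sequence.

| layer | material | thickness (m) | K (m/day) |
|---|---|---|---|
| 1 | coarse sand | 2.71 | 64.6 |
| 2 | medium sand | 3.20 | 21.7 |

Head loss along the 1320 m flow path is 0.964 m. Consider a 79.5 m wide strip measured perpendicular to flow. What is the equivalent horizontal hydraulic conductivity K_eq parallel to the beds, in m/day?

41.4

Flow is parallel to layering, so each bed carries its own Darcy discharge and the transmissivities add.
Σ(K_i·b_i) = 64.6×2.71 + 21.7×3.20 = 244.5 m²/day.
Total thickness b = 5.910 m, so K_eq = Σ(K_i·b_i)/b = 41.37 m/day.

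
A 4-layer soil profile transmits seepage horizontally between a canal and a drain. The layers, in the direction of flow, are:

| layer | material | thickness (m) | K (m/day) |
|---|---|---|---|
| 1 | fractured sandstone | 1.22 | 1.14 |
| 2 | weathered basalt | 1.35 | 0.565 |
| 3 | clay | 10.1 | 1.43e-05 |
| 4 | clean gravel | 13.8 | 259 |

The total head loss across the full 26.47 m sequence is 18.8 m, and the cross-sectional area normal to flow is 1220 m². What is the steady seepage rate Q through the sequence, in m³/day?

Flow is perpendicular to layering, so the layers act in series and the equivalent K is the thickness-weighted harmonic mean.
Total thickness L = 1.22 + 1.35 + 10.1 + 13.8 = 26.47 m.
Σ(b_i/K_i) = 1.22/1.14 + 1.35/0.565 + 10.1/1.43e-05 + 13.8/259 = 7.063e+05 d.
K_eq = L / Σ(b_i/K_i) = 26.47 / 7.063e+05 = 3.748e-05 m/day.
Q = K_eq · A · (Δh/L) = 3.748e-05 × 1220 × (18.8/26.47) = 0.03247 m³/day.

0.0325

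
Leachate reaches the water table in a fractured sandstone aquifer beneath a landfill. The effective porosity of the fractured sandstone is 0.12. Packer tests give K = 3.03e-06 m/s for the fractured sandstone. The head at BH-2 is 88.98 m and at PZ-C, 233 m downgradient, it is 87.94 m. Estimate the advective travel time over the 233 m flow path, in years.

65.5

Convert K: 3.03e-06 m/s × 86400 = 0.2618 m/day.
Hydraulic gradient i = (88.98 − 87.94) / 233 = 1.04 / 233 = 0.004464.
Darcy flux q = K · i = 0.2618 × 0.004464 = 0.001169 m/day.
Seepage velocity v = q / n_e = 0.001169 / 0.12 = 0.009738 m/day.
Travel time t = L / v = 233 / 0.009738 = 23928 days = 65.51 years.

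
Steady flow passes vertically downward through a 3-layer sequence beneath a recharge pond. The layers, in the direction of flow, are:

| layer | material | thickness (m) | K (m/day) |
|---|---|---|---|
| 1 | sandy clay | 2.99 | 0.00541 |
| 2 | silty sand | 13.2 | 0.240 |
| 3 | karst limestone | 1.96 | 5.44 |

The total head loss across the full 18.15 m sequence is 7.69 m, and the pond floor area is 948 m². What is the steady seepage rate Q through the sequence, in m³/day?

Flow is perpendicular to layering, so the layers act in series and the equivalent K is the thickness-weighted harmonic mean.
Total thickness L = 2.99 + 13.2 + 1.96 = 18.15 m.
Σ(b_i/K_i) = 2.99/0.00541 + 13.2/0.240 + 1.96/5.44 = 608.0 d.
K_eq = L / Σ(b_i/K_i) = 18.15 / 608.0 = 0.02985 m/day.
Q = K_eq · A · (Δh/L) = 0.02985 × 948 × (7.69/18.15) = 11.99 m³/day.

12.0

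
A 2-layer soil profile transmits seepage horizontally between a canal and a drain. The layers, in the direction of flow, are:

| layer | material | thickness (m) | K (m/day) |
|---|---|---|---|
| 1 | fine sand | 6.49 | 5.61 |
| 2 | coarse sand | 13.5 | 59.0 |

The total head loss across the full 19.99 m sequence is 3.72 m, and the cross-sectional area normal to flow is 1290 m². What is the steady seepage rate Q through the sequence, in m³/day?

3460

Flow is perpendicular to layering, so the layers act in series and the equivalent K is the thickness-weighted harmonic mean.
Total thickness L = 6.49 + 13.5 = 19.99 m.
Σ(b_i/K_i) = 6.49/5.61 + 13.5/59.0 = 1.386 d.
K_eq = L / Σ(b_i/K_i) = 19.99 / 1.386 = 14.43 m/day.
Q = K_eq · A · (Δh/L) = 14.43 × 1290 × (3.72/19.99) = 3463 m³/day.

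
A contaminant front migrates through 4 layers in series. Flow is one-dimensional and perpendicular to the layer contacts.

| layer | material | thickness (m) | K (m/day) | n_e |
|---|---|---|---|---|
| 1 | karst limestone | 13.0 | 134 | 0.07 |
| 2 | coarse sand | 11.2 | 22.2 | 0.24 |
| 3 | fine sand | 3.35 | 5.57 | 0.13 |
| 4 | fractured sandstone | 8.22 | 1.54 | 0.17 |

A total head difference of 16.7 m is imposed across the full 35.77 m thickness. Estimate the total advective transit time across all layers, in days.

2.13

With flow normal to the layers, continuity requires the same specific discharge q through every layer.
Σ(b_i/K_i) = 13.0/134 + 11.2/22.2 + 3.35/5.57 + 8.22/1.54 = 6.541 d.
q = Δh / Σ(b_i/K_i) = 16.7 / 6.541 = 2.553 m/day.
In each layer the seepage velocity is v_i = q/n_i, so the layer transit time is t_i = b_i·n_i / q:
  layer 1 (karst limestone): t_1 = 13.0 × 0.07 / 2.553 = 0.3564 d
  layer 2 (coarse sand): t_2 = 11.2 × 0.24 / 2.553 = 1.053 d
  layer 3 (fine sand): t_3 = 3.35 × 0.13 / 2.553 = 0.1706 d
  layer 4 (fractured sandstone): t_4 = 8.22 × 0.17 / 2.553 = 0.5473 d
Total t = Σ t_i = 2.127 days.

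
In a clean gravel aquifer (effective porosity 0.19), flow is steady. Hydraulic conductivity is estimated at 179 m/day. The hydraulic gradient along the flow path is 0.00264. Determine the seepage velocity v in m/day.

Hydraulic gradient i = 0.00264.
Darcy flux q = K · i = 179.0 × 0.002640 = 0.4726 m/day.
Seepage velocity v = q / n_e = 0.4726 / 0.19 = 2.487 m/day.

2.49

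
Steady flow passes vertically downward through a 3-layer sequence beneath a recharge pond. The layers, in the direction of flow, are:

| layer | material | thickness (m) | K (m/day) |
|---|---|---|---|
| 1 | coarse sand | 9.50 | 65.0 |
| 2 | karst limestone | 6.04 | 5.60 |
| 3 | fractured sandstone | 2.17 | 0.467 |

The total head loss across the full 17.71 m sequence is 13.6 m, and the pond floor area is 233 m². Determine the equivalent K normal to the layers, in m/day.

3.02

Flow is perpendicular to layering, so the layers act in series and the equivalent K is the thickness-weighted harmonic mean.
Total thickness L = 9.50 + 6.04 + 2.17 = 17.71 m.
Σ(b_i/K_i) = 9.50/65.0 + 6.04/5.60 + 2.17/0.467 = 5.871 d.
K_eq = L / Σ(b_i/K_i) = 17.71 / 5.871 = 3.016 m/day.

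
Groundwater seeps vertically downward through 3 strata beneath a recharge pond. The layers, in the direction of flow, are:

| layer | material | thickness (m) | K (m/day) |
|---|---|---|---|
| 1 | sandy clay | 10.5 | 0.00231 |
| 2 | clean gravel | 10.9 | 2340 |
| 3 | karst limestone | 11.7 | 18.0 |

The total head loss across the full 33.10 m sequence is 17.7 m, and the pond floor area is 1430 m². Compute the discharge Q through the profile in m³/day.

Flow is perpendicular to layering, so the layers act in series and the equivalent K is the thickness-weighted harmonic mean.
Total thickness L = 10.5 + 10.9 + 11.7 = 33.10 m.
Σ(b_i/K_i) = 10.5/0.00231 + 10.9/2340 + 11.7/18.0 = 4546 d.
K_eq = L / Σ(b_i/K_i) = 33.10 / 4546 = 0.007281 m/day.
Q = K_eq · A · (Δh/L) = 0.007281 × 1430 × (17.7/33.10) = 5.568 m³/day.

5.57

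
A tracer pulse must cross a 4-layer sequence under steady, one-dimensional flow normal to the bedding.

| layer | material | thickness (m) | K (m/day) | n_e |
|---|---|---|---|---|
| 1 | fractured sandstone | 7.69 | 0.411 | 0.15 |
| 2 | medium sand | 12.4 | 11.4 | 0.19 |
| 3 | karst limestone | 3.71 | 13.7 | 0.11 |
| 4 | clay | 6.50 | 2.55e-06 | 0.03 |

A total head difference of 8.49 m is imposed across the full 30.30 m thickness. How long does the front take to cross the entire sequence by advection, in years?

With flow normal to the layers, continuity requires the same specific discharge q through every layer.
Σ(b_i/K_i) = 7.69/0.411 + 12.4/11.4 + 3.71/13.7 + 6.50/2.55e-06 = 2.549e+06 d.
q = Δh / Σ(b_i/K_i) = 8.49 / 2.549e+06 = 3.331e-06 m/day.
In each layer the seepage velocity is v_i = q/n_i, so the layer transit time is t_i = b_i·n_i / q:
  layer 1 (fractured sandstone): t_1 = 7.69 × 0.15 / 3.331e-06 = 3.463e+05 d
  layer 2 (medium sand): t_2 = 12.4 × 0.19 / 3.331e-06 = 7.074e+05 d
  layer 3 (karst limestone): t_3 = 3.71 × 0.11 / 3.331e-06 = 1.225e+05 d
  layer 4 (clay): t_4 = 6.50 × 0.03 / 3.331e-06 = 58547 d
Total t = Σ t_i = 1.235e+06 days = 3381 years.

3380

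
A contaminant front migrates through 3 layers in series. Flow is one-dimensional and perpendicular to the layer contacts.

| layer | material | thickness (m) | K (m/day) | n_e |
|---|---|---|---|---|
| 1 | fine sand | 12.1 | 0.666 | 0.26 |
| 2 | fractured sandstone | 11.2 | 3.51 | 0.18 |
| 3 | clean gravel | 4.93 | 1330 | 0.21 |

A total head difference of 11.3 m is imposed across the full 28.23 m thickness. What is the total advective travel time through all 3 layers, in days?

11.7

With flow normal to the layers, continuity requires the same specific discharge q through every layer.
Σ(b_i/K_i) = 12.1/0.666 + 11.2/3.51 + 4.93/1330 = 21.36 d.
q = Δh / Σ(b_i/K_i) = 11.3 / 21.36 = 0.5290 m/day.
In each layer the seepage velocity is v_i = q/n_i, so the layer transit time is t_i = b_i·n_i / q:
  layer 1 (fine sand): t_1 = 12.1 × 0.26 / 0.5290 = 5.948 d
  layer 2 (fractured sandstone): t_2 = 11.2 × 0.18 / 0.5290 = 3.811 d
  layer 3 (clean gravel): t_3 = 4.93 × 0.21 / 0.5290 = 1.957 d
Total t = Σ t_i = 11.72 days.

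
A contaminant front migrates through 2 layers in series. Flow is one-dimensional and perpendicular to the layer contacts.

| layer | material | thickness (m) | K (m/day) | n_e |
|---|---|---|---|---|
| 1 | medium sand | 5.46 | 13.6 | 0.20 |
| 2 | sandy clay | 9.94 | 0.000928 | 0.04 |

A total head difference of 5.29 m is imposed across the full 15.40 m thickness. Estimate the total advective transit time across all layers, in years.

With flow normal to the layers, continuity requires the same specific discharge q through every layer.
Σ(b_i/K_i) = 5.46/13.6 + 9.94/0.000928 = 10712 d.
q = Δh / Σ(b_i/K_i) = 5.29 / 10712 = 0.0004939 m/day.
In each layer the seepage velocity is v_i = q/n_i, so the layer transit time is t_i = b_i·n_i / q:
  layer 1 (medium sand): t_1 = 5.46 × 0.20 / 0.0004939 = 2211 d
  layer 2 (sandy clay): t_2 = 9.94 × 0.04 / 0.0004939 = 805.1 d
Total t = Σ t_i = 3016 days = 8.258 years.

8.26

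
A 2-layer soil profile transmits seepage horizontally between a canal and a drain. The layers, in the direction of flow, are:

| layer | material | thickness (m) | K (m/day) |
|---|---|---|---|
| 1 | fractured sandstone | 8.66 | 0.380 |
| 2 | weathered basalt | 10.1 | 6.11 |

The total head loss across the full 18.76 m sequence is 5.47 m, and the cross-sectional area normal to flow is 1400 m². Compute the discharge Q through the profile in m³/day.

Flow is perpendicular to layering, so the layers act in series and the equivalent K is the thickness-weighted harmonic mean.
Total thickness L = 8.66 + 10.1 = 18.76 m.
Σ(b_i/K_i) = 8.66/0.380 + 10.1/6.11 = 24.44 d.
K_eq = L / Σ(b_i/K_i) = 18.76 / 24.44 = 0.7675 m/day.
Q = K_eq · A · (Δh/L) = 0.7675 × 1400 × (5.47/18.76) = 313.3 m³/day.

313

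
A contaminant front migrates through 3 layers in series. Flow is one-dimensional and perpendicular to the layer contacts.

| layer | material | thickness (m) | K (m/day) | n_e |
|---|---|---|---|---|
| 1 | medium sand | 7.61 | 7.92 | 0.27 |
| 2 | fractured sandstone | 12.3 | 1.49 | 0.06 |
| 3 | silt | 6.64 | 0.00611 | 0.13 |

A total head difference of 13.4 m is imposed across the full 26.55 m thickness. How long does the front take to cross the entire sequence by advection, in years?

0.819

With flow normal to the layers, continuity requires the same specific discharge q through every layer.
Σ(b_i/K_i) = 7.61/7.92 + 12.3/1.49 + 6.64/0.00611 = 1096 d.
q = Δh / Σ(b_i/K_i) = 13.4 / 1096 = 0.01223 m/day.
In each layer the seepage velocity is v_i = q/n_i, so the layer transit time is t_i = b_i·n_i / q:
  layer 1 (medium sand): t_1 = 7.61 × 0.27 / 0.01223 = 168.0 d
  layer 2 (fractured sandstone): t_2 = 12.3 × 0.06 / 0.01223 = 60.36 d
  layer 3 (silt): t_3 = 6.64 × 0.13 / 0.01223 = 70.60 d
Total t = Σ t_i = 299.0 days = 0.8186 years.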